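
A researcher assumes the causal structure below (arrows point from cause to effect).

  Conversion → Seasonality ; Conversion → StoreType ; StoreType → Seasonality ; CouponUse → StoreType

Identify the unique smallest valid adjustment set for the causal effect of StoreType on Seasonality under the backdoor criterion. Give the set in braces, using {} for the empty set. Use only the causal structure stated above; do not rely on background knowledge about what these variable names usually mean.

Variables eligible for adjustment (non-descendants of StoreType, excluding StoreType and Seasonality): {Conversion, CouponUse}.
Backdoor paths from StoreType to Seasonality:
  P1: StoreType <- Conversion -> Seasonality
The empty set is not sufficient: P1 (StoreType <- Conversion -> Seasonality) has no collider blocking it and no conditioned non-collider, so it is open.
Try {Conversion}:
  P1: blocked at fork node Conversion ∈ conditioning set.
{Conversion} contains no descendant of StoreType and blocks every backdoor path.
No other singleton works — e.g. {CouponUse} leaves P1 open — so {Conversion} is the unique smallest valid adjustment set.

{Conversion}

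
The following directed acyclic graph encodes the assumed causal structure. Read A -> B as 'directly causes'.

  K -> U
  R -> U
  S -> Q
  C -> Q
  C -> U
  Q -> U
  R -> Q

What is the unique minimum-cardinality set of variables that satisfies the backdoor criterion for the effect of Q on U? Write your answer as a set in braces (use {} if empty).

Variables eligible for adjustment (non-descendants of Q, excluding Q and U): {C, K, R, S}.
Backdoor paths from Q to U:
  P1: Q <- R -> U
  P2: Q <- C -> U
The empty set is not sufficient: P1 (Q <- R -> U) has no collider blocking it and no conditioned non-collider, so it is open.
Try {C, R}:
  P1: blocked at fork node R ∈ conditioning set.
  P2: blocked at fork node C ∈ conditioning set.
{C, R} contains no descendant of Q and blocks every backdoor path.
Every element of {C, R} is needed (dropping C leaves P2 open; dropping R leaves P1 open), so no proper subset is valid.
Among all size-2 subsets of the eligible variables, only {C, R} blocks every backdoor path, so it is the unique smallest valid adjustment set.

{C, R}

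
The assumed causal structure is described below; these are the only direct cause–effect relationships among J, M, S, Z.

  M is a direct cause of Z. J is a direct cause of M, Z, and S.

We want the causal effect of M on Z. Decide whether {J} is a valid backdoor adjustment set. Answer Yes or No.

Backdoor paths from M to Z (paths whose first edge points into M):
  P1: M <- J -> Z
Condition 1 (no descendant of M in the set): holds — descendants of M are {Z}; none are in {J}.
Condition 2 (every backdoor path blocked by {J}):
  P1: blocked at fork node J ∈ conditioning set.
{J} satisfies the backdoor criterion.

Yes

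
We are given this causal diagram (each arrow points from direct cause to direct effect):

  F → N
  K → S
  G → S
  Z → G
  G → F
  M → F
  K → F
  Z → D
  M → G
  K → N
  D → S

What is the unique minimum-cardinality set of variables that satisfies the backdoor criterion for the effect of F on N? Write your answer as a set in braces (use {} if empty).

Variables eligible for adjustment (non-descendants of F, excluding F and N): {D, G, K, M, S, Z}.
Backdoor paths from F to N:
  P1: F <- K -> N
  P2: F <- M -> G <- Z -> D -> S <- K -> N
  P3: F <- M -> G -> S <- K -> N
  P4: F <- G <- Z -> D -> S <- K -> N
  P5: F <- G -> S <- K -> N
The empty set is not sufficient: P1 (F <- K -> N) has no collider blocking it and no conditioned non-collider, so it is open.
Try {K}:
  P1: blocked at fork node K ∈ conditioning set.
  P2: blocked at collider G (neither it nor any descendant is in the conditioning set).
  P3: blocked at collider S (neither it nor any descendant is in the conditioning set).
  P4: blocked at collider S (neither it nor any descendant is in the conditioning set).
  P5: blocked at collider S (neither it nor any descendant is in the conditioning set).
{K} contains no descendant of F and blocks every backdoor path.
No other singleton works — e.g. {Z} leaves P1 open — so {K} is the unique smallest valid adjustment set.

{K}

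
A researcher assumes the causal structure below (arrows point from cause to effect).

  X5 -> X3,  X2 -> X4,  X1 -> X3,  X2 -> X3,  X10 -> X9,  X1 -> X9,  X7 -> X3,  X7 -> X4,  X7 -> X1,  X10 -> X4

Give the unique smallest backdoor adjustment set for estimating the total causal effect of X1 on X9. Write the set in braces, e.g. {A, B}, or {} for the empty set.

{}

Variables eligible for adjustment (non-descendants of X1, excluding X1 and X9): {X10, X2, X4, X5, X7}.
Backdoor paths from X1 to X9:
  P1: X1 <- X7 -> X3 <- X2 -> X4 <- X10 -> X9
  P2: X1 <- X7 -> X4 <- X10 -> X9
Each backdoor path contains an unconditioned collider, so every path is already blocked with the empty conditioning set:
  P1: blocked at collider X3 (neither it nor any descendant is in the conditioning set).
  P2: blocked at collider X4 (neither it nor any descendant is in the conditioning set).
The empty set is therefore the unique smallest valid set.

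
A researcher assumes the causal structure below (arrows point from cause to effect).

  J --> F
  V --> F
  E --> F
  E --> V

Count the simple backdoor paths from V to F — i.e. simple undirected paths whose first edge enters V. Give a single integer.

A backdoor path from V to F is any simple undirected path whose first edge points into V (i.e. leaves V via a parent).
Parents of V: {E}.
Enumerating:
  P1: V <- E -> F
That exhausts the simple backdoor paths. Count: 1.

1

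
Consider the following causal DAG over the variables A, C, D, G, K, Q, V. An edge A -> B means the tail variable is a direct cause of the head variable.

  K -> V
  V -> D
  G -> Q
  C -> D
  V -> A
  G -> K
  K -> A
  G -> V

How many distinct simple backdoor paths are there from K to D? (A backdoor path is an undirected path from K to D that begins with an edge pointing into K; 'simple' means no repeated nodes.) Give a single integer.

1

A backdoor path from K to D is any simple undirected path whose first edge points into K (i.e. leaves K via a parent).
Parents of K: {G}.
Enumerating:
  P1: K <- G -> V -> D
That exhausts the simple backdoor paths. Count: 1.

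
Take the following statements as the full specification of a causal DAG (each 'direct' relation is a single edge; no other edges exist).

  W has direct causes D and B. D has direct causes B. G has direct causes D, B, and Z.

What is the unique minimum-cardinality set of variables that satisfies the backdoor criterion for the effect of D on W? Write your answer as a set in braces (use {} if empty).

Variables eligible for adjustment (non-descendants of D, excluding D and W): {B, Z}.
Backdoor paths from D to W:
  P1: D <- B -> W
The empty set is not sufficient: P1 (D <- B -> W) has no collider blocking it and no conditioned non-collider, so it is open.
Try {B}:
  P1: blocked at fork node B ∈ conditioning set.
{B} contains no descendant of D and blocks every backdoor path.
No other singleton works — e.g. {Z} leaves P1 open — so {B} is the unique smallest valid adjustment set.

{B}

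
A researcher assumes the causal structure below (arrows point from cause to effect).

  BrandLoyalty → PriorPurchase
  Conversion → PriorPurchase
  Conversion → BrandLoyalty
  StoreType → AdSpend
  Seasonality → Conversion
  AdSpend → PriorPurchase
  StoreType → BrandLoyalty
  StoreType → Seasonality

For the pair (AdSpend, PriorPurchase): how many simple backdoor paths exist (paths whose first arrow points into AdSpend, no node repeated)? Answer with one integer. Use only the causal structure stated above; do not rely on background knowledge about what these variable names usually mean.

4

A backdoor path from AdSpend to PriorPurchase is any simple undirected path whose first edge points into AdSpend (i.e. leaves AdSpend via a parent).
Parents of AdSpend: {StoreType}.
Enumerating:
  P1: AdSpend <- StoreType -> Seasonality -> Conversion -> BrandLoyalty -> PriorPurchase
  P2: AdSpend <- StoreType -> Seasonality -> Conversion -> PriorPurchase
  P3: AdSpend <- StoreType -> BrandLoyalty <- Conversion -> PriorPurchase
  P4: AdSpend <- StoreType -> BrandLoyalty -> PriorPurchase
That exhausts the simple backdoor paths. Count: 4.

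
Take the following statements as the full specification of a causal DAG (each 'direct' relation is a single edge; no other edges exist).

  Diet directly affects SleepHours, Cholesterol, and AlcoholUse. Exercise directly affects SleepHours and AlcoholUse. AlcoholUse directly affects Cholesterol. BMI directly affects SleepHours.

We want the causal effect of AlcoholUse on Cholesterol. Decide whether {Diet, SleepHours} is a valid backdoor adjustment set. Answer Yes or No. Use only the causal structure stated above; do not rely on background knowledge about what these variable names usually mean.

Backdoor paths from AlcoholUse to Cholesterol (paths whose first edge points into AlcoholUse):
  P1: AlcoholUse <- Diet -> Cholesterol
  P2: AlcoholUse <- Exercise -> SleepHours <- Diet -> Cholesterol
Condition 1 (no descendant of AlcoholUse in the set): holds — descendants of AlcoholUse are {Cholesterol}; none are in {Diet, SleepHours}.
Condition 2 (every backdoor path blocked by {Diet, SleepHours}):
  P1: blocked at fork node Diet ∈ conditioning set.
  P2: blocked at fork node Diet ∈ conditioning set.
{Diet, SleepHours} satisfies the backdoor criterion.

Yes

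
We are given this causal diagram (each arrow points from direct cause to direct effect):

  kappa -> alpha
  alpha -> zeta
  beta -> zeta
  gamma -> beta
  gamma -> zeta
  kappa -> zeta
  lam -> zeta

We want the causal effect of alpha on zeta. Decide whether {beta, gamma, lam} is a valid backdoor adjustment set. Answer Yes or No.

Backdoor paths from alpha to zeta (paths whose first edge points into alpha):
  P1: alpha <- kappa -> zeta
Condition 1 (no descendant of alpha in the set): holds — descendants of alpha are {zeta}; none are in {beta, gamma, lam}.
Condition 2 (every backdoor path blocked by {beta, gamma, lam}):
  P1: open — no interior node is in the conditioning set.
{beta, gamma, lam} does not satisfy the backdoor criterion.

No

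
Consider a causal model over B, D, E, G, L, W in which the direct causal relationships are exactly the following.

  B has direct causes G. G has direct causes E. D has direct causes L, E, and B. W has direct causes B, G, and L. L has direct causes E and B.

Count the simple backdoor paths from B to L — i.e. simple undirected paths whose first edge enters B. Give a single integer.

3

A backdoor path from B to L is any simple undirected path whose first edge points into B (i.e. leaves B via a parent).
Parents of B: {G}.
Enumerating:
  P1: B <- G <- E -> L
  P2: B <- G <- E -> D <- L
  P3: B <- G -> W <- L
That exhausts the simple backdoor paths. Count: 3.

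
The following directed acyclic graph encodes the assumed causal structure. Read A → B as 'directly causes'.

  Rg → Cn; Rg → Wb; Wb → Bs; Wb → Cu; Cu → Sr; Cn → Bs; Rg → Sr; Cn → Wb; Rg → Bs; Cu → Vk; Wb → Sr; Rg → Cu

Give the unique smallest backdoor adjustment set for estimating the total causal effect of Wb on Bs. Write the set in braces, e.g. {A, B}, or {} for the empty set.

Variables eligible for adjustment (non-descendants of Wb, excluding Wb and Bs): {Cn, Rg}.
Backdoor paths from Wb to Bs:
  P1: Wb <- Rg -> Cn -> Bs
  P2: Wb <- Rg -> Bs
  P3: Wb <- Cn <- Rg -> Bs
  P4: Wb <- Cn -> Bs
The empty set is not sufficient: P1 (Wb <- Rg -> Cn -> Bs) has no collider blocking it and no conditioned non-collider, so it is open.
Try {Cn, Rg}:
  P1: blocked at fork node Rg ∈ conditioning set.
  P2: blocked at fork node Rg ∈ conditioning set.
  P3: blocked at chain node Cn ∈ conditioning set.
  P4: blocked at fork node Cn ∈ conditioning set.
{Cn, Rg} contains no descendant of Wb and blocks every backdoor path.
Every element of {Cn, Rg} is needed (dropping Cn leaves P4 open; dropping Rg leaves P2 open), so no proper subset is valid.
Among all size-2 subsets of the eligible variables, only {Cn, Rg} blocks every backdoor path, so it is the unique smallest valid adjustment set.

{Cn, Rg}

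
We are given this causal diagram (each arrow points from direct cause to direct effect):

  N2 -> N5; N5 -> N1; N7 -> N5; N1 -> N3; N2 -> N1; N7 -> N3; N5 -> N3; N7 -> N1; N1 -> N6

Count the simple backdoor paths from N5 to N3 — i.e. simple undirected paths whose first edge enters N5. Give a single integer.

A backdoor path from N5 to N3 is any simple undirected path whose first edge points into N5 (i.e. leaves N5 via a parent).
Parents of N5: {N2, N7}.
Enumerating:
  P1: N5 <- N7 -> N1 -> N3
  P2: N5 <- N7 -> N3
  P3: N5 <- N2 -> N1 <- N7 -> N3
  P4: N5 <- N2 -> N1 -> N3
That exhausts the simple backdoor paths. Count: 4.

4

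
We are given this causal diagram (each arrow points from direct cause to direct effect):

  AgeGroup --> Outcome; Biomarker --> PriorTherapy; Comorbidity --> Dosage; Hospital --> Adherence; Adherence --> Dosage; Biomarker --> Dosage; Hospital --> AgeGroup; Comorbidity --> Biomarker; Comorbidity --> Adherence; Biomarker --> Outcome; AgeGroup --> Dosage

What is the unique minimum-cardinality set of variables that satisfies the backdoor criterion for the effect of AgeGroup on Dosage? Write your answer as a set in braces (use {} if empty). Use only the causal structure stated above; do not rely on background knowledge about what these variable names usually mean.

Variables eligible for adjustment (non-descendants of AgeGroup, excluding AgeGroup and Dosage): {Adherence, Biomarker, Comorbidity, Hospital, PriorTherapy}.
Backdoor paths from AgeGroup to Dosage:
  P1: AgeGroup <- Hospital -> Adherence <- Comorbidity -> Biomarker -> Dosage
  P2: AgeGroup <- Hospital -> Adherence <- Comorbidity -> Dosage
  P3: AgeGroup <- Hospital -> Adherence -> Dosage
The empty set is not sufficient: P3 (AgeGroup <- Hospital -> Adherence -> Dosage) has no collider blocking it and no conditioned non-collider, so it is open.
Try {Hospital}:
  P1: blocked at fork node Hospital ∈ conditioning set.
  P2: blocked at fork node Hospital ∈ conditioning set.
  P3: blocked at fork node Hospital ∈ conditioning set.
{Hospital} contains no descendant of AgeGroup and blocks every backdoor path.
No other singleton works — e.g. {Comorbidity} leaves P3 open — so {Hospital} is the unique smallest valid adjustment set.

{Hospital}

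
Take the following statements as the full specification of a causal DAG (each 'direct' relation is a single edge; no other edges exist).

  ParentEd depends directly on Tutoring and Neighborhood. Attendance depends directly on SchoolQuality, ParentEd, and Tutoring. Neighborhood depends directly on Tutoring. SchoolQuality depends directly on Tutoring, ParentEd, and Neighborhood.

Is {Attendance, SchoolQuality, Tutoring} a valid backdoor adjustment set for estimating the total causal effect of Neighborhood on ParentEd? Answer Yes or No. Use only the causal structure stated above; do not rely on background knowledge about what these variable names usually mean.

No

Backdoor paths from Neighborhood to ParentEd (paths whose first edge points into Neighborhood):
  P1: Neighborhood <- Tutoring -> ParentEd
  P2: Neighborhood <- Tutoring -> SchoolQuality <- ParentEd
  P3: Neighborhood <- Tutoring -> SchoolQuality -> Attendance <- ParentEd
  P4: Neighborhood <- Tutoring -> Attendance <- ParentEd
  P5: Neighborhood <- Tutoring -> Attendance <- SchoolQuality <- ParentEd
Condition 1 (no descendant of Neighborhood in the set): FAILS — Attendance and SchoolQuality are descendants of Neighborhood.
Condition 2 (every backdoor path blocked by {Attendance, SchoolQuality, Tutoring}):
  P1: blocked at fork node Tutoring ∈ conditioning set.
  P2: blocked at fork node Tutoring ∈ conditioning set.
  P3: blocked at fork node Tutoring ∈ conditioning set.
  P4: blocked at fork node Tutoring ∈ conditioning set.
  P5: blocked at fork node Tutoring ∈ conditioning set.
{Attendance, SchoolQuality, Tutoring} does not satisfy the backdoor criterion.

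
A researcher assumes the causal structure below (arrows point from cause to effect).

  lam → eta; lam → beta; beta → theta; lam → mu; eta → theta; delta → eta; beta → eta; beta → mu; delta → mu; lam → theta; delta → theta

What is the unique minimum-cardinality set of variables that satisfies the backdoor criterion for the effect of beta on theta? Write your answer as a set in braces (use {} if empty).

{lam}

Variables eligible for adjustment (non-descendants of beta, excluding beta and theta): {delta, lam}.
Backdoor paths from beta to theta:
  P1: beta <- lam -> eta <- delta -> theta
  P2: beta <- lam -> eta -> theta
  P3: beta <- lam -> theta
  P4: beta <- lam -> mu <- delta -> eta -> theta
  P5: beta <- lam -> mu <- delta -> theta
The empty set is not sufficient: P2 (beta <- lam -> eta -> theta) has no collider blocking it and no conditioned non-collider, so it is open.
Try {lam}:
  P1: blocked at fork node lam ∈ conditioning set.
  P2: blocked at fork node lam ∈ conditioning set.
  P3: blocked at fork node lam ∈ conditioning set.
  P4: blocked at fork node lam ∈ conditioning set.
  P5: blocked at fork node lam ∈ conditioning set.
{lam} contains no descendant of beta and blocks every backdoor path.
No other singleton works — e.g. {delta} leaves P2 open — so {lam} is the unique smallest valid adjustment set.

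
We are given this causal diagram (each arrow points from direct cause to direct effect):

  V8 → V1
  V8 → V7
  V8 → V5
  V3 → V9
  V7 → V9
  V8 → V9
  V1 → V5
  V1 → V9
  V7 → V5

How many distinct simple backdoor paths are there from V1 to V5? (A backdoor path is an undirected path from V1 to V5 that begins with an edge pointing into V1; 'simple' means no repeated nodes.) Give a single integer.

3

A backdoor path from V1 to V5 is any simple undirected path whose first edge points into V1 (i.e. leaves V1 via a parent).
Parents of V1: {V8}.
Enumerating:
  P1: V1 <- V8 -> V7 -> V5
  P2: V1 <- V8 -> V9 <- V7 -> V5
  P3: V1 <- V8 -> V5
That exhausts the simple backdoor paths. Count: 3.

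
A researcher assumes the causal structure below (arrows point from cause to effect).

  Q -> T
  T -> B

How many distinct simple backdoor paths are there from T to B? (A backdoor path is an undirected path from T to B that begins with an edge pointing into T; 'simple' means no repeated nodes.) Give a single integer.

0

A backdoor path from T to B is any simple undirected path whose first edge points into T (i.e. leaves T via a parent).
Parents of T: {Q}.
No simple path from any parent of T reaches B without revisiting T, so there are no backdoor paths.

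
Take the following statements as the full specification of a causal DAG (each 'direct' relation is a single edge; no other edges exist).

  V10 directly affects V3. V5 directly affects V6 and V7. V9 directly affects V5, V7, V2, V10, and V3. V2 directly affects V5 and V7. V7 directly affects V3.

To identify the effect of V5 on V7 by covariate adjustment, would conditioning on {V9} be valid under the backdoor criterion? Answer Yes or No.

Backdoor paths from V5 to V7 (paths whose first edge points into V5):
  P1: V5 <- V9 -> V2 -> V7
  P2: V5 <- V9 -> V7
  P3: V5 <- V9 -> V10 -> V3 <- V7
  P4: V5 <- V9 -> V3 <- V7
  P5: V5 <- V2 <- V9 -> V7
  P6: V5 <- V2 <- V9 -> V10 -> V3 <- V7
  P7: V5 <- V2 <- V9 -> V3 <- V7
  P8: V5 <- V2 -> V7
Condition 1 (no descendant of V5 in the set): holds — descendants of V5 are {V3, V6, V7}; none are in {V9}.
Condition 2 (every backdoor path blocked by {V9}):
  P1: blocked at fork node V9 ∈ conditioning set.
  P2: blocked at fork node V9 ∈ conditioning set.
  P3: blocked at fork node V9 ∈ conditioning set.
  P4: blocked at fork node V9 ∈ conditioning set.
  P5: blocked at fork node V9 ∈ conditioning set.
  P6: blocked at fork node V9 ∈ conditioning set.
  P7: blocked at fork node V9 ∈ conditioning set.
  P8: open — no interior node is in the conditioning set.
{V9} does not satisfy the backdoor criterion.

No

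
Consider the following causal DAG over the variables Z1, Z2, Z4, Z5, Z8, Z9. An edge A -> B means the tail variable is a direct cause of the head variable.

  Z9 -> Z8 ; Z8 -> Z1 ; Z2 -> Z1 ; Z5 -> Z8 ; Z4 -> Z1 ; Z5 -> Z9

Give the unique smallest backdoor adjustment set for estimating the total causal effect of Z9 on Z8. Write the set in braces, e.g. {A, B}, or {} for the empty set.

{Z5}

Variables eligible for adjustment (non-descendants of Z9, excluding Z9 and Z8): {Z2, Z4, Z5}.
Backdoor paths from Z9 to Z8:
  P1: Z9 <- Z5 -> Z8
The empty set is not sufficient: P1 (Z9 <- Z5 -> Z8) has no collider blocking it and no conditioned non-collider, so it is open.
Try {Z5}:
  P1: blocked at fork node Z5 ∈ conditioning set.
{Z5} contains no descendant of Z9 and blocks every backdoor path.
No other singleton works — e.g. {Z4} leaves P1 open — so {Z5} is the unique smallest valid adjustment set.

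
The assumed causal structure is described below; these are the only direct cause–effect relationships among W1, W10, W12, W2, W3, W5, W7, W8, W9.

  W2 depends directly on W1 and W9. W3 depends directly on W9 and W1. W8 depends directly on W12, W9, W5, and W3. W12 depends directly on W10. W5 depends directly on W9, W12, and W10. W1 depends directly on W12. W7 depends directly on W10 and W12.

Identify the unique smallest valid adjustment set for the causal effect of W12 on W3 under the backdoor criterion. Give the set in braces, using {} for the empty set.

Variables eligible for adjustment (non-descendants of W12, excluding W12 and W3): {W10, W9}.
Backdoor paths from W12 to W3:
  P1: W12 <- W10 -> W5 <- W9 -> W3
  P2: W12 <- W10 -> W5 <- W9 -> W2 <- W1 -> W3
  P3: W12 <- W10 -> W5 <- W9 -> W8 <- W3
  P4: W12 <- W10 -> W5 -> W8 <- W9 -> W3
  P5: W12 <- W10 -> W5 -> W8 <- W9 -> W2 <- W1 -> W3
  P6: W12 <- W10 -> W5 -> W8 <- W3
Each backdoor path contains an unconditioned collider, so every path is already blocked with the empty conditioning set:
  P1: blocked at collider W5 (neither it nor any descendant is in the conditioning set).
  P2: blocked at collider W5 (neither it nor any descendant is in the conditioning set).
  P3: blocked at collider W5 (neither it nor any descendant is in the conditioning set).
  P4: blocked at collider W8 (neither it nor any descendant is in the conditioning set).
  P5: blocked at collider W8 (neither it nor any descendant is in the conditioning set).
  P6: blocked at collider W8 (neither it nor any descendant is in the conditioning set).
The empty set is therefore the unique smallest valid set.

{}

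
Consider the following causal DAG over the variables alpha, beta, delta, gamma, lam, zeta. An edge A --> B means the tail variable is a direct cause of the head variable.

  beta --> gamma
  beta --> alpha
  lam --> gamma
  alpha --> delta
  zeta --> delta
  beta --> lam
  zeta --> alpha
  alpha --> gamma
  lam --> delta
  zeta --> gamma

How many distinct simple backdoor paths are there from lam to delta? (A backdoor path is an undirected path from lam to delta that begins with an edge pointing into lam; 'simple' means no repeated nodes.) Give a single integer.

A backdoor path from lam to delta is any simple undirected path whose first edge points into lam (i.e. leaves lam via a parent).
Parents of lam: {beta}.
Enumerating:
  P1: lam <- beta -> alpha <- zeta -> delta
  P2: lam <- beta -> alpha -> delta
  P3: lam <- beta -> alpha -> gamma <- zeta -> delta
  P4: lam <- beta -> gamma <- zeta -> alpha -> delta
  P5: lam <- beta -> gamma <- zeta -> delta
  P6: lam <- beta -> gamma <- alpha <- zeta -> delta
  P7: lam <- beta -> gamma <- alpha -> delta
That exhausts the simple backdoor paths. Count: 7.

7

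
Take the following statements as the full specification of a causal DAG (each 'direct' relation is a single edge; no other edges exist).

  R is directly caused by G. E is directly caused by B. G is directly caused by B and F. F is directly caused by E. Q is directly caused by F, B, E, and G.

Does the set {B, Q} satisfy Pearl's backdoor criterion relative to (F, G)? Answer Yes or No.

No

Backdoor paths from F to G (paths whose first edge points into F):
  P1: F <- E <- B -> G
  P2: F <- E <- B -> Q <- G
  P3: F <- E -> Q <- B -> G
  P4: F <- E -> Q <- G
Condition 1 (no descendant of F in the set): FAILS — Q is a descendant of F.
Condition 2 (every backdoor path blocked by {B, Q}):
  P1: blocked at fork node B ∈ conditioning set.
  P2: blocked at fork node B ∈ conditioning set.
  P3: blocked at fork node B ∈ conditioning set.
  P4: open — collider(s) Q are conditioned on (or have a conditioned descendant) and no non-collider on the path is in the set.
{B, Q} does not satisfy the backdoor criterion.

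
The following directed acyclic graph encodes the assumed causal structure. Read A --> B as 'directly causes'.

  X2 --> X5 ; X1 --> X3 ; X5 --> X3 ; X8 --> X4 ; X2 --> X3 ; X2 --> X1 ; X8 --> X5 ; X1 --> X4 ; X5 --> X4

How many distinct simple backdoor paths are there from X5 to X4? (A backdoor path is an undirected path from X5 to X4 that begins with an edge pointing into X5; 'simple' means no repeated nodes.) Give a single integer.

A backdoor path from X5 to X4 is any simple undirected path whose first edge points into X5 (i.e. leaves X5 via a parent).
Parents of X5: {X2, X8}.
Enumerating:
  P1: X5 <- X8 -> X4
  P2: X5 <- X2 -> X1 -> X4
  P3: X5 <- X2 -> X3 <- X1 -> X4
That exhausts the simple backdoor paths. Count: 3.

3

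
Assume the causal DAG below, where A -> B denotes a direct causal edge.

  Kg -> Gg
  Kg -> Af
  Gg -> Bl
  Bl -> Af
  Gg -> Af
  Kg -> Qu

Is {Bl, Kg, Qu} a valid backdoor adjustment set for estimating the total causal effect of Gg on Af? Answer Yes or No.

Backdoor paths from Gg to Af (paths whose first edge points into Gg):
  P1: Gg <- Kg -> Af
Condition 1 (no descendant of Gg in the set): FAILS — Bl is a descendant of Gg.
Condition 2 (every backdoor path blocked by {Bl, Kg, Qu}):
  P1: blocked at fork node Kg ∈ conditioning set.
{Bl, Kg, Qu} does not satisfy the backdoor criterion.

No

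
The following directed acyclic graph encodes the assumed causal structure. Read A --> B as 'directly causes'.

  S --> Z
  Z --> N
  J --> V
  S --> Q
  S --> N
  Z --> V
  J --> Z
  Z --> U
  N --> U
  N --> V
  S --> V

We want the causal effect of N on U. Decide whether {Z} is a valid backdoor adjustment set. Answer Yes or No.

Backdoor paths from N to U (paths whose first edge points into N):
  P1: N <- S -> Z -> U
  P2: N <- S -> V <- J -> Z -> U
  P3: N <- S -> V <- Z -> U
  P4: N <- Z -> U
Condition 1 (no descendant of N in the set): holds — descendants of N are {U, V}; none are in {Z}.
Condition 2 (every backdoor path blocked by {Z}):
  P1: blocked at chain node Z ∈ conditioning set.
  P2: blocked at collider V (neither it nor any descendant is in the conditioning set).
  P3: blocked at collider V (neither it nor any descendant is in the conditioning set).
  P4: blocked at fork node Z ∈ conditioning set.
{Z} satisfies the backdoor criterion.

Yes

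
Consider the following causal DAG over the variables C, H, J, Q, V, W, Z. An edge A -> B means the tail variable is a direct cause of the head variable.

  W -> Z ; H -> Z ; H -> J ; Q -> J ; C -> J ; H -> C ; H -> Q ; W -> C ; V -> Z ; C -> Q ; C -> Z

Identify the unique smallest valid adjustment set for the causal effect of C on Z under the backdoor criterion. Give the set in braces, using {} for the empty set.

{H, W}

Variables eligible for adjustment (non-descendants of C, excluding C and Z): {H, V, W}.
Backdoor paths from C to Z:
  P1: C <- H -> Z
  P2: C <- W -> Z
The empty set is not sufficient: P1 (C <- H -> Z) has no collider blocking it and no conditioned non-collider, so it is open.
Try {H, W}:
  P1: blocked at fork node H ∈ conditioning set.
  P2: blocked at fork node W ∈ conditioning set.
{H, W} contains no descendant of C and blocks every backdoor path.
Every element of {H, W} is needed (dropping H leaves P1 open; dropping W leaves P2 open), so no proper subset is valid.
Among all size-2 subsets of the eligible variables, only {H, W} blocks every backdoor path, so it is the unique smallest valid adjustment set.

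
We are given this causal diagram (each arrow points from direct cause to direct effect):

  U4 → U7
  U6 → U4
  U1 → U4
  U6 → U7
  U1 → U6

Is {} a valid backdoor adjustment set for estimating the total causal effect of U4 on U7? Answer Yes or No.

Backdoor paths from U4 to U7 (paths whose first edge points into U4):
  P1: U4 <- U1 -> U6 -> U7
  P2: U4 <- U6 -> U7
Condition 1 (no descendant of U4 in the set): holds — descendants of U4 are {U7}; none are in {}.
Condition 2 (every backdoor path blocked by {}):
  P1: open — no interior node is in the conditioning set.
  P2: open — no interior node is in the conditioning set.
{} does not satisfy the backdoor criterion.

No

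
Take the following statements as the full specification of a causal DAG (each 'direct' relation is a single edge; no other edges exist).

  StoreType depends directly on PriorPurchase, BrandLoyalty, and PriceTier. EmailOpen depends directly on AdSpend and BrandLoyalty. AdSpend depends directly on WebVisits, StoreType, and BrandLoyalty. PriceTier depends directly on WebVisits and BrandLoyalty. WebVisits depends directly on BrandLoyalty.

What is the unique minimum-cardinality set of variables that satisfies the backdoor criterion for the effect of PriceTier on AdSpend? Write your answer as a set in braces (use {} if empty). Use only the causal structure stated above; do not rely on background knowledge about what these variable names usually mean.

Variables eligible for adjustment (non-descendants of PriceTier, excluding PriceTier and AdSpend): {BrandLoyalty, PriorPurchase, WebVisits}.
Backdoor paths from PriceTier to AdSpend:
  P1: PriceTier <- BrandLoyalty -> WebVisits -> AdSpend
  P2: PriceTier <- BrandLoyalty -> StoreType -> AdSpend
  P3: PriceTier <- BrandLoyalty -> AdSpend
  P4: PriceTier <- BrandLoyalty -> EmailOpen <- AdSpend
  P5: PriceTier <- WebVisits <- BrandLoyalty -> StoreType -> AdSpend
  P6: PriceTier <- WebVisits <- BrandLoyalty -> AdSpend
  P7: PriceTier <- WebVisits <- BrandLoyalty -> EmailOpen <- AdSpend
  P8: PriceTier <- WebVisits -> AdSpend
The empty set is not sufficient: P1 (PriceTier <- BrandLoyalty -> WebVisits -> AdSpend) has no collider blocking it and no conditioned non-collider, so it is open.
Try {BrandLoyalty, WebVisits}:
  P1: blocked at fork node BrandLoyalty ∈ conditioning set.
  P2: blocked at fork node BrandLoyalty ∈ conditioning set.
  P3: blocked at fork node BrandLoyalty ∈ conditioning set.
  P4: blocked at fork node BrandLoyalty ∈ conditioning set.
  P5: blocked at chain node WebVisits ∈ conditioning set.
  P6: blocked at chain node WebVisits ∈ conditioning set.
  P7: blocked at chain node WebVisits ∈ conditioning set.
  P8: blocked at fork node WebVisits ∈ conditioning set.
{BrandLoyalty, WebVisits} contains no descendant of PriceTier and blocks every backdoor path.
Every element of {BrandLoyalty, WebVisits} is needed (dropping BrandLoyalty leaves P2 open; dropping WebVisits leaves P8 open), so no proper subset is valid.
Among all size-2 subsets of the eligible variables, only {BrandLoyalty, WebVisits} blocks every backdoor path, so it is the unique smallest valid adjustment set.

{BrandLoyalty, WebVisits}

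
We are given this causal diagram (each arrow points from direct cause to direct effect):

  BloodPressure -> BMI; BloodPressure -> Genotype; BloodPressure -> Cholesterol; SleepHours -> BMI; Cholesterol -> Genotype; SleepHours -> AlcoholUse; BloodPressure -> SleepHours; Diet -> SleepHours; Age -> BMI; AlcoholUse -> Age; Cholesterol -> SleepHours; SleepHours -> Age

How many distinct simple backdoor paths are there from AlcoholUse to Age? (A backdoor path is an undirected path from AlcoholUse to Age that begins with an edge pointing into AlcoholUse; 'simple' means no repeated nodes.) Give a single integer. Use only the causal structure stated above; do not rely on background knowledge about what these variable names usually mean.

A backdoor path from AlcoholUse to Age is any simple undirected path whose first edge points into AlcoholUse (i.e. leaves AlcoholUse via a parent).
Parents of AlcoholUse: {SleepHours}.
Enumerating:
  P1: AlcoholUse <- SleepHours <- BloodPressure -> BMI <- Age
  P2: AlcoholUse <- SleepHours <- Cholesterol <- BloodPressure -> BMI <- Age
  P3: AlcoholUse <- SleepHours <- Cholesterol -> Genotype <- BloodPressure -> BMI <- Age
  P4: AlcoholUse <- SleepHours -> Age
  P5: AlcoholUse <- SleepHours -> BMI <- Age
That exhausts the simple backdoor paths. Count: 5.

5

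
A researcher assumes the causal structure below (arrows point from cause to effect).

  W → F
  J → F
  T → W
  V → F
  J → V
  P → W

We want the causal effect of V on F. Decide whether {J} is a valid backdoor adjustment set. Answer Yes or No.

Backdoor paths from V to F (paths whose first edge points into V):
  P1: V <- J -> F
Condition 1 (no descendant of V in the set): holds — descendants of V are {F}; none are in {J}.
Condition 2 (every backdoor path blocked by {J}):
  P1: blocked at fork node J ∈ conditioning set.
{J} satisfies the backdoor criterion.

Yes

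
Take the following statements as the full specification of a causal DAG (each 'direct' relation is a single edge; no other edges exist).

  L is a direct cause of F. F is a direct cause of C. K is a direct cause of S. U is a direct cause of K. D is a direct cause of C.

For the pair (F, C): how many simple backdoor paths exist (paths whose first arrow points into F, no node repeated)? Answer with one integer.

0

A backdoor path from F to C is any simple undirected path whose first edge points into F (i.e. leaves F via a parent).
Parents of F: {L}.
No simple path from any parent of F reaches C without revisiting F, so there are no backdoor paths.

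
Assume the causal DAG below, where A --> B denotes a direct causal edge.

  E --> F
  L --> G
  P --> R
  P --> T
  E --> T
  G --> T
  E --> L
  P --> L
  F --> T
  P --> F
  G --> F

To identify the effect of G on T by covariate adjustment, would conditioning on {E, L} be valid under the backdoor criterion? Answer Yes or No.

Yes

Backdoor paths from G to T (paths whose first edge points into G):
  P1: G <- L <- E -> F <- P -> T
  P2: G <- L <- E -> F -> T
  P3: G <- L <- E -> T
  P4: G <- L <- P -> F <- E -> T
  P5: G <- L <- P -> F -> T
  P6: G <- L <- P -> T
Condition 1 (no descendant of G in the set): holds — descendants of G are {F, T}; none are in {E, L}.
Condition 2 (every backdoor path blocked by {E, L}):
  P1: blocked at chain node L ∈ conditioning set.
  P2: blocked at chain node L ∈ conditioning set.
  P3: blocked at chain node L ∈ conditioning set.
  P4: blocked at chain node L ∈ conditioning set.
  P5: blocked at chain node L ∈ conditioning set.
  P6: blocked at chain node L ∈ conditioning set.
{E, L} satisfies the backdoor criterion.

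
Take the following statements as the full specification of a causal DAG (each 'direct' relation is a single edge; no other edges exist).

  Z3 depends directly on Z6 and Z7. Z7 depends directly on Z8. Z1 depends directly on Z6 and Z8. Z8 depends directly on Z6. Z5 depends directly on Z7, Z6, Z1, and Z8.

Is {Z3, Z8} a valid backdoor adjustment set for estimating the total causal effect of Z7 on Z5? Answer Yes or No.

Backdoor paths from Z7 to Z5 (paths whose first edge points into Z7):
  P1: Z7 <- Z8 <- Z6 -> Z1 -> Z5
  P2: Z7 <- Z8 <- Z6 -> Z5
  P3: Z7 <- Z8 -> Z1 <- Z6 -> Z5
  P4: Z7 <- Z8 -> Z1 -> Z5
  P5: Z7 <- Z8 -> Z5
Condition 1 (no descendant of Z7 in the set): FAILS — Z3 is a descendant of Z7.
Condition 2 (every backdoor path blocked by {Z3, Z8}):
  P1: blocked at chain node Z8 ∈ conditioning set.
  P2: blocked at chain node Z8 ∈ conditioning set.
  P3: blocked at fork node Z8 ∈ conditioning set.
  P4: blocked at fork node Z8 ∈ conditioning set.
  P5: blocked at fork node Z8 ∈ conditioning set.
{Z3, Z8} does not satisfy the backdoor criterion.

No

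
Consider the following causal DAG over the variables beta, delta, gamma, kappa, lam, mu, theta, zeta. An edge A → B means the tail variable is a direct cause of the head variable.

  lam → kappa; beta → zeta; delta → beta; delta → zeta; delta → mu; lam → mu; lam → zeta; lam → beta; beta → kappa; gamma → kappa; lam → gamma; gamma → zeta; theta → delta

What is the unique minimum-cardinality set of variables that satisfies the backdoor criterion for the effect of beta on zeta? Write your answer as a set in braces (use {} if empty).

Variables eligible for adjustment (non-descendants of beta, excluding beta and zeta): {delta, gamma, lam, mu, theta}.
Backdoor paths from beta to zeta:
  P1: beta <- lam -> gamma -> zeta
  P2: beta <- lam -> mu <- delta -> zeta
  P3: beta <- lam -> zeta
  P4: beta <- lam -> kappa <- gamma -> zeta
  P5: beta <- delta -> mu <- lam -> gamma -> zeta
  P6: beta <- delta -> mu <- lam -> zeta
  P7: beta <- delta -> mu <- lam -> kappa <- gamma -> zeta
  P8: beta <- delta -> zeta
The empty set is not sufficient: P1 (beta <- lam -> gamma -> zeta) has no collider blocking it and no conditioned non-collider, so it is open.
Try {delta, lam}:
  P1: blocked at fork node lam ∈ conditioning set.
  P2: blocked at fork node lam ∈ conditioning set.
  P3: blocked at fork node lam ∈ conditioning set.
  P4: blocked at fork node lam ∈ conditioning set.
  P5: blocked at fork node delta ∈ conditioning set.
  P6: blocked at fork node delta ∈ conditioning set.
  P7: blocked at fork node delta ∈ conditioning set.
  P8: blocked at fork node delta ∈ conditioning set.
{delta, lam} contains no descendant of beta and blocks every backdoor path.
Every element of {delta, lam} is needed (dropping delta leaves P8 open; dropping lam leaves P1 open), so no proper subset is valid.
Among all size-2 subsets of the eligible variables, only {delta, lam} blocks every backdoor path, so it is the unique smallest valid adjustment set.

{delta, lam}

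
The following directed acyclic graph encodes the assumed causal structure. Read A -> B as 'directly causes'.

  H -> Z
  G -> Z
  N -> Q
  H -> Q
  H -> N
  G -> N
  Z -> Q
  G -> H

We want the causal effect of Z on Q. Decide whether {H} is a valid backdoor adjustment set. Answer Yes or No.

No

Backdoor paths from Z to Q (paths whose first edge points into Z):
  P1: Z <- G -> H -> N -> Q
  P2: Z <- G -> H -> Q
  P3: Z <- G -> N <- H -> Q
  P4: Z <- G -> N -> Q
  P5: Z <- H <- G -> N -> Q
  P6: Z <- H -> N -> Q
  P7: Z <- H -> Q
Condition 1 (no descendant of Z in the set): holds — descendants of Z are {Q}; none are in {H}.
Condition 2 (every backdoor path blocked by {H}):
  P1: blocked at chain node H ∈ conditioning set.
  P2: blocked at chain node H ∈ conditioning set.
  P3: blocked at collider N (neither it nor any descendant is in the conditioning set).
  P4: open — no interior node is in the conditioning set.
  P5: blocked at chain node H ∈ conditioning set.
  P6: blocked at fork node H ∈ conditioning set.
  P7: blocked at fork node H ∈ conditioning set.
{H} does not satisfy the backdoor criterion.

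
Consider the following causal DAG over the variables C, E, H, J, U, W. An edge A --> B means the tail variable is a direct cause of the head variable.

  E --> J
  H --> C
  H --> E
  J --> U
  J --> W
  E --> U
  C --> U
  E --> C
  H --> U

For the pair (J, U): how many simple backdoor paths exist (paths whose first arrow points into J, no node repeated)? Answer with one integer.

A backdoor path from J to U is any simple undirected path whose first edge points into J (i.e. leaves J via a parent).
Parents of J: {E}.
Enumerating:
  P1: J <- E <- H -> C -> U
  P2: J <- E <- H -> U
  P3: J <- E -> C <- H -> U
  P4: J <- E -> C -> U
  P5: J <- E -> U
That exhausts the simple backdoor paths. Count: 5.

5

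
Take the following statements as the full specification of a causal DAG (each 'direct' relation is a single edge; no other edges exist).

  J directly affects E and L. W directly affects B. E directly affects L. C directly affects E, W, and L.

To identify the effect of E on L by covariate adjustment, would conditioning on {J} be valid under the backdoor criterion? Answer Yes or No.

Backdoor paths from E to L (paths whose first edge points into E):
  P1: E <- J -> L
  P2: E <- C -> L
Condition 1 (no descendant of E in the set): holds — descendants of E are {L}; none are in {J}.
Condition 2 (every backdoor path blocked by {J}):
  P1: blocked at fork node J ∈ conditioning set.
  P2: open — no interior node is in the conditioning set.
{J} does not satisfy the backdoor criterion.

No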